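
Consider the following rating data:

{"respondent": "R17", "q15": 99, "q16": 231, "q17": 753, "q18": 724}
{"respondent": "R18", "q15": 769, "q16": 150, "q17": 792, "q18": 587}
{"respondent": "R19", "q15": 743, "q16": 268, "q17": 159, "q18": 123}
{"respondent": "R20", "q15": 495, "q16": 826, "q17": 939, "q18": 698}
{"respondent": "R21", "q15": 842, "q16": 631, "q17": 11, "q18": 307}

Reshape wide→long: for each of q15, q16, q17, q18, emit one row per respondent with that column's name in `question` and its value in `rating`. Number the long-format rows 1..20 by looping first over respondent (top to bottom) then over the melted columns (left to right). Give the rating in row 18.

631

20 rows total (5 × 4). Row 18: index ⌊(18-1)/4⌋ = 4 into respondent → R21; (18-1) mod 4 = 1 into the melted columns → q16.
So row 18 is (R21, q16, 631); rating = 631.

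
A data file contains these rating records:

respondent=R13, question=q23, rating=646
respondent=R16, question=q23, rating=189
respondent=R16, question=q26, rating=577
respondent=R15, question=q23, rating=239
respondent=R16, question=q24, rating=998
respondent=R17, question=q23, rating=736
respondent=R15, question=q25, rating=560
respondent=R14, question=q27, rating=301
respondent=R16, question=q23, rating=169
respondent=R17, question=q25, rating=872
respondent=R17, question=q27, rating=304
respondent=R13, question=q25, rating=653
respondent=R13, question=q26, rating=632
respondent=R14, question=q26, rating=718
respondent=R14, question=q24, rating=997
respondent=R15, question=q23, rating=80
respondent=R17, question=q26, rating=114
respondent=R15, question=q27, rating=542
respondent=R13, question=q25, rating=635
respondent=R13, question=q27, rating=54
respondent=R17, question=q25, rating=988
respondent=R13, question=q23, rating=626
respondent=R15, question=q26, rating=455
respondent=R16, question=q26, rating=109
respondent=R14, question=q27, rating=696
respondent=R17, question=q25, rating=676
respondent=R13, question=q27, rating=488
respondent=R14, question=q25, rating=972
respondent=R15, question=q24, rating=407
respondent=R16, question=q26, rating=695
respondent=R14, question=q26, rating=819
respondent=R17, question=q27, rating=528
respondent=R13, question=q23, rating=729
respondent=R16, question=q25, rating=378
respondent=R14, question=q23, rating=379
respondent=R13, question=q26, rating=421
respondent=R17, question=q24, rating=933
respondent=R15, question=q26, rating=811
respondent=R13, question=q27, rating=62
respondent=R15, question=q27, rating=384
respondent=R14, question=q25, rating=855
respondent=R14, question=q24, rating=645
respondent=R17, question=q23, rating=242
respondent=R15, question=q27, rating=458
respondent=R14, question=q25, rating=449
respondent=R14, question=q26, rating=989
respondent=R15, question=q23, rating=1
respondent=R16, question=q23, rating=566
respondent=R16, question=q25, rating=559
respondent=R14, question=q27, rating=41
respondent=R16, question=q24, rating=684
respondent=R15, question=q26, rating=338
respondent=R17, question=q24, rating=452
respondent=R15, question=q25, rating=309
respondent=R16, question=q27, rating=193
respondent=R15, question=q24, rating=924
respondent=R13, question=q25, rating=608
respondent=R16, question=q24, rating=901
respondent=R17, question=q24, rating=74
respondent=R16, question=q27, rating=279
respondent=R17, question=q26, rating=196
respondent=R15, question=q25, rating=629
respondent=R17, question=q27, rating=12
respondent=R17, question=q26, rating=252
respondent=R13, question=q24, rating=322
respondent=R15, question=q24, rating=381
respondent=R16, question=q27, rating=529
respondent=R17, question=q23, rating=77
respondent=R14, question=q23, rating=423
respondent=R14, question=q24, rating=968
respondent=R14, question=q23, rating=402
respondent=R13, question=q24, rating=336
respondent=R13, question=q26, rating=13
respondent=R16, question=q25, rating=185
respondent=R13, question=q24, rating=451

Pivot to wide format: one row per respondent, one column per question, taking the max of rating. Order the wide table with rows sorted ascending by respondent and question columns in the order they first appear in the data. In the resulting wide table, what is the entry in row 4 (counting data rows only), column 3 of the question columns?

With rows sorted ascending by respondent, row 4 is respondent=R16. question columns in first-appearance order: q23, q26, q24, q25, q27; column 3 is q24.
Long rows with respondent=R16, question=q24: max(998, 684, 901) = 998.

998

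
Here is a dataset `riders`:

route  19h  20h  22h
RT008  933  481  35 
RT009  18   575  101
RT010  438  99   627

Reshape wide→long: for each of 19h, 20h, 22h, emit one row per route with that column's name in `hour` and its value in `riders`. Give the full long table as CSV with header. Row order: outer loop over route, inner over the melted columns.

Each (route, column) pair becomes one row: 3 × 3 = 9 rows.
For example, (RT008, 19h) → riders=933.

route,hour,riders
RT008,19h,933
RT008,20h,481
RT008,22h,35
RT009,19h,18
RT009,20h,575
RT009,22h,101
RT010,19h,438
RT010,20h,99
RT010,22h,627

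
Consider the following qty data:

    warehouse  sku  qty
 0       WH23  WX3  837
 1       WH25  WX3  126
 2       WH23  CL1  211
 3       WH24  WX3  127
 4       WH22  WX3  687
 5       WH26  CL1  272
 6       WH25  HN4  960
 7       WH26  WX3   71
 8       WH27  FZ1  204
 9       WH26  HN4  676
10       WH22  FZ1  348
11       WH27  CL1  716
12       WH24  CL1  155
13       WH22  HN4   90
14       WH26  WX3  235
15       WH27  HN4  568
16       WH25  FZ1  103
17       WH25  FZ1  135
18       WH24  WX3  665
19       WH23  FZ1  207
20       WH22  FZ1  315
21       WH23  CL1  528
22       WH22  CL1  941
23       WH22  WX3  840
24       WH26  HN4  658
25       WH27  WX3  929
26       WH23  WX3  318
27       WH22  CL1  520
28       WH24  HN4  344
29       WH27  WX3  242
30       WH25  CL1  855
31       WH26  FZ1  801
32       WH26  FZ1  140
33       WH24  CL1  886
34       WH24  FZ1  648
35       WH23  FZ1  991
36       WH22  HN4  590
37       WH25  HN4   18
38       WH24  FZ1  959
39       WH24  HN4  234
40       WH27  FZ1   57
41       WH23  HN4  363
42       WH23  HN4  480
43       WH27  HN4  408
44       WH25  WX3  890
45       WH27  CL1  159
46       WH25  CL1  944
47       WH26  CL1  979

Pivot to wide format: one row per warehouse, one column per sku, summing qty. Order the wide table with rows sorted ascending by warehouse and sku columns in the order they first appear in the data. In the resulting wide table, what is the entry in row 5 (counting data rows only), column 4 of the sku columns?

With rows sorted ascending by warehouse, row 5 is warehouse=WH26. sku columns in first-appearance order: WX3, CL1, HN4, FZ1; column 4 is FZ1.
Long rows with warehouse=WH26, sku=FZ1: 801 + 140 = 941.

941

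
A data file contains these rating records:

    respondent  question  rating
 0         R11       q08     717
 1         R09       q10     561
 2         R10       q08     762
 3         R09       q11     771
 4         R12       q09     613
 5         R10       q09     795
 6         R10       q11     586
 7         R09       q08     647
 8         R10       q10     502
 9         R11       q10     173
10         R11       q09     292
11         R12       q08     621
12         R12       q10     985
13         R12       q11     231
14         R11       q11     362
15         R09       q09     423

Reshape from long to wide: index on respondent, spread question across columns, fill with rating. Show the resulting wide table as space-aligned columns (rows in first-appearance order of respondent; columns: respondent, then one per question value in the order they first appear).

respondent  q08  q10  q11  q09
R11         717  173  362  292
R09         647  561  771  423
R10         762  502  586  795
R12         621  985  231  613

Columns: respondent plus the 4 distinct question values (q08, q10, q11, q09).
For example, row R11 column q08 takes rating=717 from the long row (R11, q08).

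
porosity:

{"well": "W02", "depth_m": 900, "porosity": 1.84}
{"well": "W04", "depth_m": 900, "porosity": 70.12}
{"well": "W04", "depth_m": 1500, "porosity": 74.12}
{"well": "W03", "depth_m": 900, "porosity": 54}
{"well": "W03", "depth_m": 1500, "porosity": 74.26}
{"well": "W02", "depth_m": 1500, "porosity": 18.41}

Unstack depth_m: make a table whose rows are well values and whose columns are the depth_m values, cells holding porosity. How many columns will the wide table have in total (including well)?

3

1 column for well plus 2 distinct depth_m values → 3 columns.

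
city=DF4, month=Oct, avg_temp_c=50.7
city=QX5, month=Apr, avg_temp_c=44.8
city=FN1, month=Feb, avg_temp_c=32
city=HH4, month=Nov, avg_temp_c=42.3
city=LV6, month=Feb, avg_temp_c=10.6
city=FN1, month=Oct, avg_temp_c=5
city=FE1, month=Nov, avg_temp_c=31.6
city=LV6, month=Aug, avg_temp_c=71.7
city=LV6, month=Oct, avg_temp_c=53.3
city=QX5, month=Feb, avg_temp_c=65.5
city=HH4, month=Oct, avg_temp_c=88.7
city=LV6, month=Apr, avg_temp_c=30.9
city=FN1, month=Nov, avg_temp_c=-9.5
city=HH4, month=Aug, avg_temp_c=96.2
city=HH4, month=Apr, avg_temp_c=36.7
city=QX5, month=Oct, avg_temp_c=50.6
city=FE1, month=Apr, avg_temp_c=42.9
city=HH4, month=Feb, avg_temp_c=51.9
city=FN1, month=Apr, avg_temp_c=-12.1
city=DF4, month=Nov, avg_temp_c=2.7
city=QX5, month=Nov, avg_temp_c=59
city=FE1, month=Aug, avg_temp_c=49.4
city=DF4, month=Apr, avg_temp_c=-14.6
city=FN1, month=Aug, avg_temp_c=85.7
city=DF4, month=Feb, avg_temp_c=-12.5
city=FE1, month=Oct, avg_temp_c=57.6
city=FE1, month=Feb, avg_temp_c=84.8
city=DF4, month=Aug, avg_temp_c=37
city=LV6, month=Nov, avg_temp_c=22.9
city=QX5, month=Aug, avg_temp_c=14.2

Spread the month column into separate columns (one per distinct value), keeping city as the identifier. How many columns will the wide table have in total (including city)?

1 column for city plus 5 distinct month values → 6 columns.

6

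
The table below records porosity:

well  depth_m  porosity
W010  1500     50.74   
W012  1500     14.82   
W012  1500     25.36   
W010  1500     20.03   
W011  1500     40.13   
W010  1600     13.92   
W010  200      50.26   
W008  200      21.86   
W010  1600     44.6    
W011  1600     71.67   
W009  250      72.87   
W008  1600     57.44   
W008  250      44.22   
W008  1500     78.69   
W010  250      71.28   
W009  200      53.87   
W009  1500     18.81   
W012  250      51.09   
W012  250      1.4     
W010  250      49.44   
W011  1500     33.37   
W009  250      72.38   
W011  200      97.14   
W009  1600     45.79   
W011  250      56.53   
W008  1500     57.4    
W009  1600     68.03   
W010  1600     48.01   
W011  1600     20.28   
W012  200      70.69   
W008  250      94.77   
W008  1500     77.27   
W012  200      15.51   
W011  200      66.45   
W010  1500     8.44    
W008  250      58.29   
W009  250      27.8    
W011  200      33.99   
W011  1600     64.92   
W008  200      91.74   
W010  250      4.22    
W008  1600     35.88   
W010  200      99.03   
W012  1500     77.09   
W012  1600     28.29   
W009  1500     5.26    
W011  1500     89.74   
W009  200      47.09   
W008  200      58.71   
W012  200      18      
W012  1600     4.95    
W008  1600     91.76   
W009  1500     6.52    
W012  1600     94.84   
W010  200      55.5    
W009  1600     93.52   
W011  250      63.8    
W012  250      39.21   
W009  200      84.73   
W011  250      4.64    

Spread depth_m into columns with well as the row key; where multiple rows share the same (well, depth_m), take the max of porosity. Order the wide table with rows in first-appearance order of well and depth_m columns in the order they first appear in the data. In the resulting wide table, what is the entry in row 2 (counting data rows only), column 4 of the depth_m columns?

With rows in first-appearance order of well, row 2 is well=W012. depth_m columns in first-appearance order: 1500, 1600, 200, 250; column 4 is 250.
Long rows with well=W012, depth_m=250: max(51.09, 1.4, 39.21) = 51.09.

51.09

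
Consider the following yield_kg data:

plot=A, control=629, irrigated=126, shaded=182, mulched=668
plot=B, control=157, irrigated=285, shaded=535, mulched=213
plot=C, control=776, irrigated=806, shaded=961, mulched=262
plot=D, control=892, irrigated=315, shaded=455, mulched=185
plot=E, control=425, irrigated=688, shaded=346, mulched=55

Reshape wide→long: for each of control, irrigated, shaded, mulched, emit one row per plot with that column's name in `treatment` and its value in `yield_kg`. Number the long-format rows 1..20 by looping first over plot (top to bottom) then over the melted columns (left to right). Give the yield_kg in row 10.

806

20 rows total (5 × 4). Row 10: index ⌊(10-1)/4⌋ = 2 into plot → C; (10-1) mod 4 = 1 into the melted columns → irrigated.
So row 10 is (C, irrigated, 806); yield_kg = 806.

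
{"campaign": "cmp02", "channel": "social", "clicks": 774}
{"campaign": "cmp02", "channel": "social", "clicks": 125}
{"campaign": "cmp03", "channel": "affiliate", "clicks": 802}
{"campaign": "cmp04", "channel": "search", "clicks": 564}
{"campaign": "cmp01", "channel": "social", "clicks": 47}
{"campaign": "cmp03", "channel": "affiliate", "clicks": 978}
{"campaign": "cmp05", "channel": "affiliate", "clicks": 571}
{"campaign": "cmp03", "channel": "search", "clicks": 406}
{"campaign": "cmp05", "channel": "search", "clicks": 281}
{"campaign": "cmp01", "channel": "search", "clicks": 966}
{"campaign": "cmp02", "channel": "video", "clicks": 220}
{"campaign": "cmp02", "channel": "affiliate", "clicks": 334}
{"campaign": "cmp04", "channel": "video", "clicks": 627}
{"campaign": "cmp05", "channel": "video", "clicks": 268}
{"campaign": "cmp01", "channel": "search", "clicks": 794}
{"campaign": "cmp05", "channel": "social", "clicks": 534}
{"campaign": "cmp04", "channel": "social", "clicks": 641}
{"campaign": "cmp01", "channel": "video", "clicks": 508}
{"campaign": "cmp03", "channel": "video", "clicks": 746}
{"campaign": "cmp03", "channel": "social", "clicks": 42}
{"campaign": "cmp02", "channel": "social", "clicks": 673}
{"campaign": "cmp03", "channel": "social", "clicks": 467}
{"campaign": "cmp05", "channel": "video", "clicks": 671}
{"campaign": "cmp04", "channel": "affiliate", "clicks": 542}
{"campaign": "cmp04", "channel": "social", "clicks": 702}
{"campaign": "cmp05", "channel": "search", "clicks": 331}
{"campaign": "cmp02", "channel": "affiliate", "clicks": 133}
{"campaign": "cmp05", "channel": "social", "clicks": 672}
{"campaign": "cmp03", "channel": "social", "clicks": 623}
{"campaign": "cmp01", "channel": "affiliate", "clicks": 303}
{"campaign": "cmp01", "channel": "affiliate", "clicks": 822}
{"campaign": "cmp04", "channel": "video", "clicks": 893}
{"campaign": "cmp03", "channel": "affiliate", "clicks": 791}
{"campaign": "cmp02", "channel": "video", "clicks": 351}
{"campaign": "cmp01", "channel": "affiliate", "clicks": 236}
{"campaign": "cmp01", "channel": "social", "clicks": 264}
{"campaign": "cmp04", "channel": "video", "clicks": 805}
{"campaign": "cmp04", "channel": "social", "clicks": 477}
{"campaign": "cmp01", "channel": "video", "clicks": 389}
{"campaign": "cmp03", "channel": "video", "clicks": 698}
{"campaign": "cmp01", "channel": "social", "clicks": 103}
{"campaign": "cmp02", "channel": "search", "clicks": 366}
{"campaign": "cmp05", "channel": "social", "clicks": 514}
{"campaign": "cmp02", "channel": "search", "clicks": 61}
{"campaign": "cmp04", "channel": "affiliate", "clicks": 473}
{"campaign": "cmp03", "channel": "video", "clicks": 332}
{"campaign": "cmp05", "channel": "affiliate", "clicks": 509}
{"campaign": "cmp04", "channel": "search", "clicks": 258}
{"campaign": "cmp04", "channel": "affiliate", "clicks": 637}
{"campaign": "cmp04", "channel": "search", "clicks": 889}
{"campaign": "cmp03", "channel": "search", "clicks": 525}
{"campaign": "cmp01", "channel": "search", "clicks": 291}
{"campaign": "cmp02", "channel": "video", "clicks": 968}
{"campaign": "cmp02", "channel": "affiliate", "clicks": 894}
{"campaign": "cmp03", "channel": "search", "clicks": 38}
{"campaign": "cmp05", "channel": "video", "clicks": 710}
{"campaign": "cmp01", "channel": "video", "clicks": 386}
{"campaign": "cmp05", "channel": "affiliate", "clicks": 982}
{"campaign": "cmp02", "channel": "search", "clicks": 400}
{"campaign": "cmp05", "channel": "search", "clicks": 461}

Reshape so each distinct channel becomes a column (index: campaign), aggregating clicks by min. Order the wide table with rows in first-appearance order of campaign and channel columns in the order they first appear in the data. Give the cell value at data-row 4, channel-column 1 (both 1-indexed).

47

With rows in first-appearance order of campaign, row 4 is campaign=cmp01. channel columns in first-appearance order: social, affiliate, search, video; column 1 is social.
Long rows with campaign=cmp01, channel=social: min(47, 264, 103) = 47.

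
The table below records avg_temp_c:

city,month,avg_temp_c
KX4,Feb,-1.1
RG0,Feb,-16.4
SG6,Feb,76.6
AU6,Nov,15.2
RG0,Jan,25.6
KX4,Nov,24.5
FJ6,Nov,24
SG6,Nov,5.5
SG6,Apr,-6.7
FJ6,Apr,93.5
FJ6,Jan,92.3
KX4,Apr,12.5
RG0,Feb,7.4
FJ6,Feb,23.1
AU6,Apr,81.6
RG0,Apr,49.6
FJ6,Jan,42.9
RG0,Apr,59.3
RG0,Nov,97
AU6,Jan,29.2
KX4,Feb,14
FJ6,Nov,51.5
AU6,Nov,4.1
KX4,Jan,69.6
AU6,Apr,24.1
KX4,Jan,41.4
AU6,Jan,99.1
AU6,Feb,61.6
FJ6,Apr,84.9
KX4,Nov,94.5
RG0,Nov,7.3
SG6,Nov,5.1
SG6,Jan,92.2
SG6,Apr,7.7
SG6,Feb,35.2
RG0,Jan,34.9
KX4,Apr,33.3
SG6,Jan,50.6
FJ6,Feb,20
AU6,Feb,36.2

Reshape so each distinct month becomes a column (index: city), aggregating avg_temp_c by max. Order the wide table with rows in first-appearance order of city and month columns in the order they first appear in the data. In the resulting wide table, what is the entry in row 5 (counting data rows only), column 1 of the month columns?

23.1

With rows in first-appearance order of city, row 5 is city=FJ6. month columns in first-appearance order: Feb, Nov, Jan, Apr; column 1 is Feb.
Long rows with city=FJ6, month=Feb: max(23.1, 20) = 23.1.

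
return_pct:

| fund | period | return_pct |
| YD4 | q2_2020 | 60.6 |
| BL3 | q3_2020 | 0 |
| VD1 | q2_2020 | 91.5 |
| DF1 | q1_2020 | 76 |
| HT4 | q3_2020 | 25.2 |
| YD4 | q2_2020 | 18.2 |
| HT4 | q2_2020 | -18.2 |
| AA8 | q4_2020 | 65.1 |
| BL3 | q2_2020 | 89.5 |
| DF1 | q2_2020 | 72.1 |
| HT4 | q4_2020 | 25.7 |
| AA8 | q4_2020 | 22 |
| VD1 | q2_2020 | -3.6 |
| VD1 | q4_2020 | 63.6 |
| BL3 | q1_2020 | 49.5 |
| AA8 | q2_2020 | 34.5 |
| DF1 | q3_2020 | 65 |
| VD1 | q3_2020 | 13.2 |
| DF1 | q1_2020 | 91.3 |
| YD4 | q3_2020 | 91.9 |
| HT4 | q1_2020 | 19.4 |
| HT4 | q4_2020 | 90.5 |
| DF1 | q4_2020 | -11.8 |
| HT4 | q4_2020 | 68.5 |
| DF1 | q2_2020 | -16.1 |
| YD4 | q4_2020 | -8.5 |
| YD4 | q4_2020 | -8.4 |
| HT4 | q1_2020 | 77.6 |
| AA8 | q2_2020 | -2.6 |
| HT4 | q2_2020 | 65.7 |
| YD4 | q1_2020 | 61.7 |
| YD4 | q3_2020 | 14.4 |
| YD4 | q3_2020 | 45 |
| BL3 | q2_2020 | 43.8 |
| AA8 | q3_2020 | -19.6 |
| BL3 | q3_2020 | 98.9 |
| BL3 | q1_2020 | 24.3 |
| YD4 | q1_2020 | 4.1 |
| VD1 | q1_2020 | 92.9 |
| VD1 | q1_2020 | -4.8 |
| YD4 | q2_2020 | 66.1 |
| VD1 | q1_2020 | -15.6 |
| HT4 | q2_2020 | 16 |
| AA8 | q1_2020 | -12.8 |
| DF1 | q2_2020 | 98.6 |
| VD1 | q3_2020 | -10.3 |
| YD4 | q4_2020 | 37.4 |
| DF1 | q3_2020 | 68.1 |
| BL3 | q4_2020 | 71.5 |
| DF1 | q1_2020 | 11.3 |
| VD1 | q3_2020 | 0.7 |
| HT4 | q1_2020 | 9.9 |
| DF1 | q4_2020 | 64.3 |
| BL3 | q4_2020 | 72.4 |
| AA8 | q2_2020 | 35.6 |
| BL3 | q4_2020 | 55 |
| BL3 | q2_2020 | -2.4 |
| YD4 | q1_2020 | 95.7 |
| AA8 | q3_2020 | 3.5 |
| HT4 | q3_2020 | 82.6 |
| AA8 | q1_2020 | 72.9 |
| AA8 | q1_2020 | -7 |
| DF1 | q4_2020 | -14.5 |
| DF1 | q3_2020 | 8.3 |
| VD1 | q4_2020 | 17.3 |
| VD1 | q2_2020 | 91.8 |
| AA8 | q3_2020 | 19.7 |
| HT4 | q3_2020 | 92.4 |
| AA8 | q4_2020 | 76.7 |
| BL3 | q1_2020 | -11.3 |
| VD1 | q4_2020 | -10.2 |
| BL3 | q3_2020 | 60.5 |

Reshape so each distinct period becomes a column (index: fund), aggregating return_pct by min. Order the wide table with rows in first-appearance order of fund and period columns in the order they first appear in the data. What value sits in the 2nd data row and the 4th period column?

With rows in first-appearance order of fund, row 2 is fund=BL3. period columns in first-appearance order: q2_2020, q3_2020, q1_2020, q4_2020; column 4 is q4_2020.
Long rows with fund=BL3, period=q4_2020: min(71.5, 72.4, 55) = 55.

55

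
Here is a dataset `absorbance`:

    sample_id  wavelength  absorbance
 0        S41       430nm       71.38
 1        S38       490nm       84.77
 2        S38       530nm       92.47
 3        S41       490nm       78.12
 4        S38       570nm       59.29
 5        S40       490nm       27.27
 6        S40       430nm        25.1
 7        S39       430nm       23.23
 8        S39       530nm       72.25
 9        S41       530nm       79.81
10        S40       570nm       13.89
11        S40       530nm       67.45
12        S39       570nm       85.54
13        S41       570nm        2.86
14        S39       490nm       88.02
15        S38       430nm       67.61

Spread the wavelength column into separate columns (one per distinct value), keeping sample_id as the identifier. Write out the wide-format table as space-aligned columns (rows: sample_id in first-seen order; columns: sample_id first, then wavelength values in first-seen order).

sample_id  430nm  490nm  530nm  570nm
S41        71.38  78.12  79.81  2.86 
S38        67.61  84.77  92.47  59.29
S40        25.1   27.27  67.45  13.89
S39        23.23  88.02  72.25  85.54

Columns: sample_id plus the 4 distinct wavelength values (430nm, 490nm, 530nm, 570nm).
For example, row S41 column 430nm takes absorbance=71.38 from the long row (S41, 430nm).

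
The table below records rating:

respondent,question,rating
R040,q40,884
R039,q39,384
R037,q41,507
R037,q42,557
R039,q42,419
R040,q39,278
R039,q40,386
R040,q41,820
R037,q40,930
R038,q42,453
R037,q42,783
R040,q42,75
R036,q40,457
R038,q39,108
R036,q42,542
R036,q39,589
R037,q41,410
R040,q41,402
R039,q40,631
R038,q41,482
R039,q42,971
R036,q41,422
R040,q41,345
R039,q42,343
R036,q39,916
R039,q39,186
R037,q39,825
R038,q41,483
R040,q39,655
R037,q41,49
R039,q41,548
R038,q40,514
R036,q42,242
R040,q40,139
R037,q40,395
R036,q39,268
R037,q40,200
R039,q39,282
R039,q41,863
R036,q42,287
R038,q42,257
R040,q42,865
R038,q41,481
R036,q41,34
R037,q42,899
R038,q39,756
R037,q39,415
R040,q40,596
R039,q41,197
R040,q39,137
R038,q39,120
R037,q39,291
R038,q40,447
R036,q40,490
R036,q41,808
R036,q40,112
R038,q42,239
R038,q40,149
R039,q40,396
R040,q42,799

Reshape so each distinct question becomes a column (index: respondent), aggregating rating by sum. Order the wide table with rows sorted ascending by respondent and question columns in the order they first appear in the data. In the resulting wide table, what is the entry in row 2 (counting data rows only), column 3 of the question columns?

966

With rows sorted ascending by respondent, row 2 is respondent=R037. question columns in first-appearance order: q40, q39, q41, q42; column 3 is q41.
Long rows with respondent=R037, question=q41: 507 + 410 + 49 = 966.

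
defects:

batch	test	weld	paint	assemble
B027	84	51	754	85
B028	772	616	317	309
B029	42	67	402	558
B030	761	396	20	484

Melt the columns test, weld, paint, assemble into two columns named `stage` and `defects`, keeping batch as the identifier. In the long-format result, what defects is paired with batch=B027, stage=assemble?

85

Unpivoting turns each (batch, wide-column) pair into one long row.
The wide cell at row B027, column assemble holds 85, so the long row (B027, assemble) has defects=85.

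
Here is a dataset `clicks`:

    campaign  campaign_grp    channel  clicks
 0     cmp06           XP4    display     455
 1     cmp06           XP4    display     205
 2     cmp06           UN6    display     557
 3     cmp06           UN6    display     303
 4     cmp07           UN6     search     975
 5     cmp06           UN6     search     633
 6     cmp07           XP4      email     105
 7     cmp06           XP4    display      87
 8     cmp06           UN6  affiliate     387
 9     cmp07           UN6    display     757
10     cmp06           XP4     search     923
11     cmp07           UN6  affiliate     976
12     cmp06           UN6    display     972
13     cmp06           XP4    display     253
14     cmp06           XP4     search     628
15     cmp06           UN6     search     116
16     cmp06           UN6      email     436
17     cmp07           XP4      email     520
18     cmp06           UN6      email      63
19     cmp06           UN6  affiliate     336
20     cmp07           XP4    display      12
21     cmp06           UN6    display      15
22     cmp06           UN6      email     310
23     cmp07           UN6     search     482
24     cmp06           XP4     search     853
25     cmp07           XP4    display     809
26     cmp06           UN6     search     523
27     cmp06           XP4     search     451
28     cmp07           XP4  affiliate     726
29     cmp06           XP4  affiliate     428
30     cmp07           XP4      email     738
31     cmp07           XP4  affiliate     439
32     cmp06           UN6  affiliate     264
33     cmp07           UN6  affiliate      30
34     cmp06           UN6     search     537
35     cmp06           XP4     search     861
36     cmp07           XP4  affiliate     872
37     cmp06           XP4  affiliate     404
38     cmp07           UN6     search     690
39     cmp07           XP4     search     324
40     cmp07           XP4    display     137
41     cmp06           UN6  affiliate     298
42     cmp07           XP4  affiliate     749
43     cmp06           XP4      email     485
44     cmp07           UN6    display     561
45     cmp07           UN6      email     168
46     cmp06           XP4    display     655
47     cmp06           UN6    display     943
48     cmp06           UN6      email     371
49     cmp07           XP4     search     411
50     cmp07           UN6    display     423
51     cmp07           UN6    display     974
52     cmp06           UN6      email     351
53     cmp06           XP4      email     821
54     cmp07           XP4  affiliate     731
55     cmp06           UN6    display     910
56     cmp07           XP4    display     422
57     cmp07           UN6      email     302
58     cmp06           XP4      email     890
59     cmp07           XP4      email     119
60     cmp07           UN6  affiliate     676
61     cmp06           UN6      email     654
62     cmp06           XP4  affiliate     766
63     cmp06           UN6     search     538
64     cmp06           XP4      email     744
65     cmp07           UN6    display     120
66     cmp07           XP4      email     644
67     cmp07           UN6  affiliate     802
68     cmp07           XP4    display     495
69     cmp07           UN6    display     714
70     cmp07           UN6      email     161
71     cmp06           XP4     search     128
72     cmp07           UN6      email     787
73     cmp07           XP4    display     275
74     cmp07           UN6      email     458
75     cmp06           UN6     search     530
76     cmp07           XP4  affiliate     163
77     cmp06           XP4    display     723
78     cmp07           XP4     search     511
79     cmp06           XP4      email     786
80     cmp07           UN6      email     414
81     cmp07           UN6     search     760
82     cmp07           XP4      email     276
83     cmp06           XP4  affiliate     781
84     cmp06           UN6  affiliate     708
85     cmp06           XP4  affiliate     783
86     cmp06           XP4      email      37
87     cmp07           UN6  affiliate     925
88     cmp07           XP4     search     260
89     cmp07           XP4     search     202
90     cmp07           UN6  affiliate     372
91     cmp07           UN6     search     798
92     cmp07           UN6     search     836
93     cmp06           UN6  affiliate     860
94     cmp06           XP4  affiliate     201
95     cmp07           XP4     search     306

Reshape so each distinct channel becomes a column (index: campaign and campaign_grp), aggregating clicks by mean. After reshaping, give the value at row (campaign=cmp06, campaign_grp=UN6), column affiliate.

475.50

Rows with campaign=cmp06, campaign_grp=UN6 and channel=affiliate: clicks values are 387, 336, 264, 298, 708, 860.
(387 + 336 + 264 + 298 + 708 + 860) / 6 = 475.50.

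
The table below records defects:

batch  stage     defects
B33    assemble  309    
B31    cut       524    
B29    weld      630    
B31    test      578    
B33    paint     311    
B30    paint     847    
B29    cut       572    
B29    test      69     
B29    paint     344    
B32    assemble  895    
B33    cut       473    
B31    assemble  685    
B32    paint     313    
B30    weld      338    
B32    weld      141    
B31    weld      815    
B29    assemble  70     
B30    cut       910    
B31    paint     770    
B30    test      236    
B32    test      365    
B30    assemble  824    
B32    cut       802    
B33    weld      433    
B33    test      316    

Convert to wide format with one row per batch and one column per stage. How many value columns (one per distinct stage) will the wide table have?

5 distinct stage values: paint, assemble, cut, weld, test.

5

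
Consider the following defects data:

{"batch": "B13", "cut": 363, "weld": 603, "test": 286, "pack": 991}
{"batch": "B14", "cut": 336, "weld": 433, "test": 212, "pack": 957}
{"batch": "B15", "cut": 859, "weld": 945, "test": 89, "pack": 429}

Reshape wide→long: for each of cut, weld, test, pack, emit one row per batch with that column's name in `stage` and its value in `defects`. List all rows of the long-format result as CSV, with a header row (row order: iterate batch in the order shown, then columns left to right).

Each (batch, column) pair becomes one row: 3 × 4 = 12 rows.
For example, (B13, cut) → defects=363.

batch,stage,defects
B13,cut,363
B13,weld,603
B13,test,286
B13,pack,991
B14,cut,336
B14,weld,433
B14,test,212
B14,pack,957
B15,cut,859
B15,weld,945
B15,test,89
B15,pack,429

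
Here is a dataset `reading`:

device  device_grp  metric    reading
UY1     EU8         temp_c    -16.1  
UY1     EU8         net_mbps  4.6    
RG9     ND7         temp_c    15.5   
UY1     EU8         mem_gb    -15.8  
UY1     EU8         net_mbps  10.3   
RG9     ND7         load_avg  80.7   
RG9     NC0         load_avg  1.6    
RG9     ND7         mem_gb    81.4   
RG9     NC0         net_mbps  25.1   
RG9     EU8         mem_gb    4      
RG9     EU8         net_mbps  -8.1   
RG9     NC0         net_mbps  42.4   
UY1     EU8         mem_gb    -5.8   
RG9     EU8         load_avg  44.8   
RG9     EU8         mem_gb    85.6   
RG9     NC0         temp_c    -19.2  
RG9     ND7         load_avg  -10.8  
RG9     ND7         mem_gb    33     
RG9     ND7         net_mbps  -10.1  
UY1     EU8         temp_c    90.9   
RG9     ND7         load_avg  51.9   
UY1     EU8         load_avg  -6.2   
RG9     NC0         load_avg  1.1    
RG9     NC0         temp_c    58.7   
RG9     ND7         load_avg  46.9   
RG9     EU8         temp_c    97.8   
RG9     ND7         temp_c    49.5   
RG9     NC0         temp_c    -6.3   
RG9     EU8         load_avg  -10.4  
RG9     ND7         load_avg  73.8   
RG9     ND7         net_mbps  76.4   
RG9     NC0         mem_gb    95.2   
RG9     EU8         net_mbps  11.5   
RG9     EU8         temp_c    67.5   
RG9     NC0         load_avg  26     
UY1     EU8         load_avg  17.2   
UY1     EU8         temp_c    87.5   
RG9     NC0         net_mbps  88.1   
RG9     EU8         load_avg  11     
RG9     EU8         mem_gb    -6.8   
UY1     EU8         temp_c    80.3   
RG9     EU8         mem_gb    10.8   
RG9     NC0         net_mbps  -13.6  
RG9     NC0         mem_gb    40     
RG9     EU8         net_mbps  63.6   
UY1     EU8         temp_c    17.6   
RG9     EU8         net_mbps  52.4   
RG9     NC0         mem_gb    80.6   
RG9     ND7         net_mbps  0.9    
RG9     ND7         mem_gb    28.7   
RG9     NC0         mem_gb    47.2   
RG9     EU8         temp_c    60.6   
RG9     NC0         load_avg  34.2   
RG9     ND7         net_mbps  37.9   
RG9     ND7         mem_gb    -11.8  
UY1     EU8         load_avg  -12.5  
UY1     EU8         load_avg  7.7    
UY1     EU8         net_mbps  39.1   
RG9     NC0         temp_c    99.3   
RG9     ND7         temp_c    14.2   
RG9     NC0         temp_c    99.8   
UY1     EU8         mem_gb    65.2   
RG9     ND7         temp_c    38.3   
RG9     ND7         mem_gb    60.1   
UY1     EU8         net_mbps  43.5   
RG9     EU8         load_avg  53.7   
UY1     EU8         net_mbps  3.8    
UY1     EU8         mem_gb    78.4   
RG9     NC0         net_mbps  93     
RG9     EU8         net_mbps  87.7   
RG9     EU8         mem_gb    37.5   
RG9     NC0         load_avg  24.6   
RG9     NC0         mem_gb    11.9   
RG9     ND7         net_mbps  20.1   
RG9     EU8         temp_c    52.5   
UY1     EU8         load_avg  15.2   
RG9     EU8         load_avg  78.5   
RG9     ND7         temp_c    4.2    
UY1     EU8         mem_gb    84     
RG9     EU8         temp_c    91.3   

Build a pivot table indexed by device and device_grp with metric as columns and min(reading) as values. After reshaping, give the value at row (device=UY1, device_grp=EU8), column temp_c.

Rows with device=UY1, device_grp=EU8 and metric=temp_c: reading values are -16.1, 90.9, 87.5, 80.3, 17.6.
min(-16.1, 90.9, 87.5, 80.3, 17.6) = -16.1.

-16.1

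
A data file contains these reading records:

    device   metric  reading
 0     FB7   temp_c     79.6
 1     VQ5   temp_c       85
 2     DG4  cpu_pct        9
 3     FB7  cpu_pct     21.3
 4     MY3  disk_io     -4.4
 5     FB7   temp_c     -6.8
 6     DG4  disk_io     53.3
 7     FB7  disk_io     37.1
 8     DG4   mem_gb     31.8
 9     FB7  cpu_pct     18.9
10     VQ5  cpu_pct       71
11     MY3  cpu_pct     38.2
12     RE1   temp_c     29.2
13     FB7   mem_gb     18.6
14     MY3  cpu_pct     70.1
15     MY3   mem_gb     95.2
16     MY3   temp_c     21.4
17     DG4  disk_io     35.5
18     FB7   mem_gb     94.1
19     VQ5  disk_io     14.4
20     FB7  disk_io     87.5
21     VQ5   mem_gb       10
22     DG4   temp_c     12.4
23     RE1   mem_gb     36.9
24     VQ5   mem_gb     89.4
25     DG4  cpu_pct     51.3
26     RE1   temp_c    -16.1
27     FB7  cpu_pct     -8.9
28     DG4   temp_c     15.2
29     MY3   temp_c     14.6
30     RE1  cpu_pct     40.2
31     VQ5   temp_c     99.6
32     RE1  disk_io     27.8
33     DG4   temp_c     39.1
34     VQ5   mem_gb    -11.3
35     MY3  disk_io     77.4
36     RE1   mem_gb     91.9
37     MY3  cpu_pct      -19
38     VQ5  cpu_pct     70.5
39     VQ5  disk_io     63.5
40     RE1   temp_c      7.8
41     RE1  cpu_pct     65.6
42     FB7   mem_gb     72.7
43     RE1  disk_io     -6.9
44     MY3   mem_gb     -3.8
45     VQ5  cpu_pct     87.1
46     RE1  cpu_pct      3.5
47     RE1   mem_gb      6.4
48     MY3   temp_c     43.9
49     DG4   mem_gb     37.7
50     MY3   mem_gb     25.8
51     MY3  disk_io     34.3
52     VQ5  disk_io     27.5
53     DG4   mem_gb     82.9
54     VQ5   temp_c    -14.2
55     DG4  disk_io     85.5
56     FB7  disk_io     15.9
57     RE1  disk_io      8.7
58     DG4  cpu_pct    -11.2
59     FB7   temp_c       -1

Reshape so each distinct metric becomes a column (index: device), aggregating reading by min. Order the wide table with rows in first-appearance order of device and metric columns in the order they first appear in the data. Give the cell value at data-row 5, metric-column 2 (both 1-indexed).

3.5

With rows in first-appearance order of device, row 5 is device=RE1. metric columns in first-appearance order: temp_c, cpu_pct, disk_io, mem_gb; column 2 is cpu_pct.
Long rows with device=RE1, metric=cpu_pct: min(40.2, 65.6, 3.5) = 3.5.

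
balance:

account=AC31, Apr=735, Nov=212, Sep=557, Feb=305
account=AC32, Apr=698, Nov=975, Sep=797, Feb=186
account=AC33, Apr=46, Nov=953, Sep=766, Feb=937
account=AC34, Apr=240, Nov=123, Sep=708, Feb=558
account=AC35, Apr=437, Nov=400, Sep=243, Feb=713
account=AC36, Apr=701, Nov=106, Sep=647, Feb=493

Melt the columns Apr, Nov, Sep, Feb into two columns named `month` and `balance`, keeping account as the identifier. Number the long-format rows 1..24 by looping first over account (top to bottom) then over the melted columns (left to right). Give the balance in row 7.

24 rows total (6 × 4). Row 7: index ⌊(7-1)/4⌋ = 1 into account → AC32; (7-1) mod 4 = 2 into the melted columns → Sep.
So row 7 is (AC32, Sep, 797); balance = 797.

797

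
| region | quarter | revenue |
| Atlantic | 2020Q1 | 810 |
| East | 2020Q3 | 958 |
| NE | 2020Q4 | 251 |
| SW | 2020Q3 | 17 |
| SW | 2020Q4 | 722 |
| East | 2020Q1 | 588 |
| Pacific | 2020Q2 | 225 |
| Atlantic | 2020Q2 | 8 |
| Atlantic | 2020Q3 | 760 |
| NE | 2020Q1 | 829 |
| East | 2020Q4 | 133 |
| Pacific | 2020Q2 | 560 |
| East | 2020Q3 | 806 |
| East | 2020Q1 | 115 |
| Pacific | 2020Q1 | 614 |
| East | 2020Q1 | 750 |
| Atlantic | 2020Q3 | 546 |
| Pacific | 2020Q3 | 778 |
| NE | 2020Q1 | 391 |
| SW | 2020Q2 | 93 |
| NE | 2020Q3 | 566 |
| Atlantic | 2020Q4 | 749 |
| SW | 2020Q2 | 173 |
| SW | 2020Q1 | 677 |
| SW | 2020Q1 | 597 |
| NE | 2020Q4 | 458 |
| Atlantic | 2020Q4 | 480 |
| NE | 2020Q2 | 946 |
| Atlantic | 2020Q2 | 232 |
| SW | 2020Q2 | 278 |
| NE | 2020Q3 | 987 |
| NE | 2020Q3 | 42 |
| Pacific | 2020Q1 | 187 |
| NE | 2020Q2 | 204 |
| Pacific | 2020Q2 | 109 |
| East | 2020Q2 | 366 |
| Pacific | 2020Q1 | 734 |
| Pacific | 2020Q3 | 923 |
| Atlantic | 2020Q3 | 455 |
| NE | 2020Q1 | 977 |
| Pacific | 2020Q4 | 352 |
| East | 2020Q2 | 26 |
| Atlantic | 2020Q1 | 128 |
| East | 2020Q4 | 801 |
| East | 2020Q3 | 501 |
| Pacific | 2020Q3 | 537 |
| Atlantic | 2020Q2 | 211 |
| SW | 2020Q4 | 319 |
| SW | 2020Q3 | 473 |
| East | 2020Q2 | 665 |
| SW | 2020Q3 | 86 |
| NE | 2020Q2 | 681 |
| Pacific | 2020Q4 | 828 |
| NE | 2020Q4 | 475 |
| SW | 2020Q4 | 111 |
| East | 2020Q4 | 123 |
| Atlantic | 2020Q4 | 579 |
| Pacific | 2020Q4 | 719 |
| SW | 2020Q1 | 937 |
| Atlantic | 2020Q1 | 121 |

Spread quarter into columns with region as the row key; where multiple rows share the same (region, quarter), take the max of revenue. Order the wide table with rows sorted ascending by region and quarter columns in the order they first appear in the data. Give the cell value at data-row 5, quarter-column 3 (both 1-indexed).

722

With rows sorted ascending by region, row 5 is region=SW. quarter columns in first-appearance order: 2020Q1, 2020Q3, 2020Q4, 2020Q2; column 3 is 2020Q4.
Long rows with region=SW, quarter=2020Q4: max(722, 319, 111) = 722.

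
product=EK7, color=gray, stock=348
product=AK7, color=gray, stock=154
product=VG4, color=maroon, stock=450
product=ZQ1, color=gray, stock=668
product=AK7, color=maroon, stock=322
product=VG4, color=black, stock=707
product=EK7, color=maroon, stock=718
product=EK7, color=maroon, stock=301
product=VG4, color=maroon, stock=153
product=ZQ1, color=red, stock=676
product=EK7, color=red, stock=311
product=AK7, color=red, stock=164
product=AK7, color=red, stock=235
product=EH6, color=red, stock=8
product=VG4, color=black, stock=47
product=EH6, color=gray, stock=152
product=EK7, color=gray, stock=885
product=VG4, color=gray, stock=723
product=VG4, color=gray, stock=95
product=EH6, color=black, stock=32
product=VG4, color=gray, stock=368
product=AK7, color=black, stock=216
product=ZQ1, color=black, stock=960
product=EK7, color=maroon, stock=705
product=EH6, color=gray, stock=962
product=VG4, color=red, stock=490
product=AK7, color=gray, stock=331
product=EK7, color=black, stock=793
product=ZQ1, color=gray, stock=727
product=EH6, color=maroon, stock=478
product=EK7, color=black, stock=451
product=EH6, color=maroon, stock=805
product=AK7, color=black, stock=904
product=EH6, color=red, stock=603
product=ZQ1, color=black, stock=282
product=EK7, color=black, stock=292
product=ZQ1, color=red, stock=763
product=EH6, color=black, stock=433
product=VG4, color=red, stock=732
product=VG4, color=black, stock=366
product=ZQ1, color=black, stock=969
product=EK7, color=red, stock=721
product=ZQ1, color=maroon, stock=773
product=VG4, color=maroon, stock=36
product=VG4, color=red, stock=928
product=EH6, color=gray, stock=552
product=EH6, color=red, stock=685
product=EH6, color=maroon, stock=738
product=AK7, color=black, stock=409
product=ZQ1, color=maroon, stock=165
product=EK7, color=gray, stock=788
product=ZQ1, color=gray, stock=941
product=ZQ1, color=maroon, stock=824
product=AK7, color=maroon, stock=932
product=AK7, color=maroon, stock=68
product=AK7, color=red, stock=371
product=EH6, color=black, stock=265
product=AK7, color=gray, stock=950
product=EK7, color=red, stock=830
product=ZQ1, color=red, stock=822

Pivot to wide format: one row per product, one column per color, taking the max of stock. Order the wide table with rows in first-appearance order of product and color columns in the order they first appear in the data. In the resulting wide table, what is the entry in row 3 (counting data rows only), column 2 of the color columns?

450

With rows in first-appearance order of product, row 3 is product=VG4. color columns in first-appearance order: gray, maroon, black, red; column 2 is maroon.
Long rows with product=VG4, color=maroon: max(450, 153, 36) = 450.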